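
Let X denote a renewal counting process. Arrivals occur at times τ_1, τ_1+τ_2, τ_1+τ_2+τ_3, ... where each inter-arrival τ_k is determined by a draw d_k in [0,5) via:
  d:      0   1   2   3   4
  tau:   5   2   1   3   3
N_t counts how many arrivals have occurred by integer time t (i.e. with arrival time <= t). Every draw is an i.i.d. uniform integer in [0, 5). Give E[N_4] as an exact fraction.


721/625

Inter-arrival values over d=0..4: [5, 2, 1, 3, 3]
Each d has probability 1/5, so the pmf of τ is: f(1) = 1/5, f(2) = 1/5, f(3) = 2/5, f(5) = 1/5
Renewal equation for m(n) = E[N_n]: condition on τ_1 = k (if k <= n, one arrival plus a fresh copy on the remaining n−k steps): m(n) = F(n) + Σ_{k<=n} f(k)·m(n−k), where F(n) = P(τ <= n) and m(0) = 0
m(1) = F(1) = 1/5
m(2) = F(2) + f(1)·m(1) = 2/5 + 1/5·1/5 = 11/25
m(3) = F(3) + f(1)·m(2) + f(2)·m(1) = 4/5 + 1/5·11/25 + 1/5·1/5 = 116/125
m(4) = F(4) + f(1)·m(3) + f(2)·m(2) + f(3)·m(1) = 4/5 + 1/5·116/125 + 1/5·11/25 + 2/5·1/5 = 721/625
E[N_4] = m(4) = 721/625


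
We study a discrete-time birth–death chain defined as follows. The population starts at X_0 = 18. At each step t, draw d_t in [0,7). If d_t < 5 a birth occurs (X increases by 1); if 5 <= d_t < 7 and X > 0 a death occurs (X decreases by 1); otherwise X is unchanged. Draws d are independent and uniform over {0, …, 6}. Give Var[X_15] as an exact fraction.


600/49

X can drop by at most 1 per step and X_0 = 18 > T = 15, so X_t >= 18 − t >= 3 > 0 for every t <= 15: the floor at 0 (the 'and X > 0' condition) never binds. Hence X_15 = X_0 + Σ_{t<15} Y_t with i.i.d. increments Y_t = y(d_t) ∈ {+1, −1, 0}.
Outcome values over d=0..6: [1, 1, 1, 1, 1, -1, -1]
Σy = 3, Σy² = 7, M = 7
μ = 3/7 = 3/7,  σ² = 7/7 − (3/7)² = 40/49
Independent increments: Var[X_15] = 15·σ² = 15·(40/49) = 600/49


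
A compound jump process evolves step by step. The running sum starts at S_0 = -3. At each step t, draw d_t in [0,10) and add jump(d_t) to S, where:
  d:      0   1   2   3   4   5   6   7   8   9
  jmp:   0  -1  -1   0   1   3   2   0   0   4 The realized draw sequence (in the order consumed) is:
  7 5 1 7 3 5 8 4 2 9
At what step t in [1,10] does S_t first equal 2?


6

t=0: S=-3, d=7, jump=0, S_1=-3
t=1: S=-3, d=5, jump=3, S_2=0
t=2: S=0, d=1, jump=-1, S_3=-1
t=3: S=-1, d=7, jump=0, S_4=-1
t=4: S=-1, d=3, jump=0, S_5=-1
t=5: S=-1, d=5, jump=3, S_6=2
t=6: S=2, d=8, jump=0, S_7=2
t=7: S=2, d=4, jump=1, S_8=3
t=8: S=3, d=2, jump=-1, S_9=2
t=9: S=2, d=9, jump=4, S_10=6


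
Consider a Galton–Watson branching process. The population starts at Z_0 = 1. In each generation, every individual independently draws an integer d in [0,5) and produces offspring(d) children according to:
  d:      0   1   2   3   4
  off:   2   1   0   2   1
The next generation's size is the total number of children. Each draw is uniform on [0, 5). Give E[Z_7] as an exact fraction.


Outcome values over d=0..4: [2, 1, 0, 2, 1]
Σy = 6, Σy² = 10, M = 5
μ = 6/5 = 6/5,  σ² = 10/5 − (6/5)² = 14/25
E[Z_0] = 1
E[Z_1] = 6/5·E[Z_0] = 6/5
E[Z_2] = 6/5·E[Z_1] = 36/25
E[Z_3] = 6/5·E[Z_2] = 216/125
E[Z_4] = 6/5·E[Z_3] = 1296/625
E[Z_5] = 6/5·E[Z_4] = 7776/3125
E[Z_6] = 6/5·E[Z_5] = 46656/15625
E[Z_7] = 6/5·E[Z_6] = 279936/78125

279936/78125


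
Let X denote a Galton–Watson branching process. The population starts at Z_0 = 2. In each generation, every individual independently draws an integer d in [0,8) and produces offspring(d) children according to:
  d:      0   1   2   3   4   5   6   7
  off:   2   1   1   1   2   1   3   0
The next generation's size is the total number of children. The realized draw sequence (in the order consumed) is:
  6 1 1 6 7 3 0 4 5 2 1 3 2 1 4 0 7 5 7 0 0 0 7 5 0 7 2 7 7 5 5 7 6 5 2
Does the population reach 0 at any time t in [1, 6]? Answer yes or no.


no

gen 0: Z_0=2, draws=[6, 1], offspring=[3, 1], Z_1=4
gen 1: Z_1=4, draws=[1, 6, 7, 3], offspring=[1, 3, 0, 1], Z_2=5
gen 2: Z_2=5, draws=[0, 4, 5, 2, 1], offspring=[2, 2, 1, 1, 1], Z_3=7
gen 3: Z_3=7, draws=[3, 2, 1, 4, 0, 7, 5], offspring=[1, 1, 1, 2, 2, 0, 1], Z_4=8
gen 4: Z_4=8, draws=[7, 0, 0, 0, 7, 5, 0, 7], offspring=[0, 2, 2, 2, 0, 1, 2, 0], Z_5=9
gen 5: Z_5=9, draws=[2, 7, 7, 5, 5, 7, 6, 5, 2], offspring=[1, 0, 0, 1, 1, 0, 3, 1, 1], Z_6=8


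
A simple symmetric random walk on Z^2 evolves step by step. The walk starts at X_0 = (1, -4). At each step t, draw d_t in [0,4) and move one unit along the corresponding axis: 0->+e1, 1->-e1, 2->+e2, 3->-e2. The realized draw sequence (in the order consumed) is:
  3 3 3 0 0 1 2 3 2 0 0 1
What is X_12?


t=0: X=(1, -4), d=3 → -e2, X_1=(1, -5)
t=1: X=(1, -5), d=3 → -e2, X_2=(1, -6)
t=2: X=(1, -6), d=3 → -e2, X_3=(1, -7)
t=3: X=(1, -7), d=0 → +e1, X_4=(2, -7)
t=4: X=(2, -7), d=0 → +e1, X_5=(3, -7)
t=5: X=(3, -7), d=1 → -e1, X_6=(2, -7)
t=6: X=(2, -7), d=2 → +e2, X_7=(2, -6)
t=7: X=(2, -6), d=3 → -e2, X_8=(2, -7)
t=8: X=(2, -7), d=2 → +e2, X_9=(2, -6)
t=9: X=(2, -6), d=0 → +e1, X_10=(3, -6)
t=10: X=(3, -6), d=0 → +e1, X_11=(4, -6)
t=11: X=(4, -6), d=1 → -e1, X_12=(3, -6)

(3, -6)


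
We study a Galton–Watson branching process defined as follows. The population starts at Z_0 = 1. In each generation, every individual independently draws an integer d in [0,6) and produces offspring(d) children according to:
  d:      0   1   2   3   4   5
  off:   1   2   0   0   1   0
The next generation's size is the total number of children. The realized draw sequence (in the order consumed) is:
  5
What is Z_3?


gen 0: Z_0=1, draws=[5], offspring=[0], Z_1=0
gen 1: Z_1=0, draws=[], offspring=[], Z_2=0
gen 2: Z_2=0, draws=[], offspring=[], Z_3=0

0


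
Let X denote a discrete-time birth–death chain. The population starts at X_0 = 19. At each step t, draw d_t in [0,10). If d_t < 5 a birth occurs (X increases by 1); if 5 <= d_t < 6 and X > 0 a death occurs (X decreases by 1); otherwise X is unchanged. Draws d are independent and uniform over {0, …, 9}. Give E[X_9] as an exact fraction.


113/5

X can drop by at most 1 per step and X_0 = 19 > T = 9, so X_t >= 19 − t >= 10 > 0 for every t <= 9: the floor at 0 (the 'and X > 0' condition) never binds. Hence X_9 = X_0 + Σ_{t<9} Y_t with i.i.d. increments Y_t = y(d_t) ∈ {+1, −1, 0}.
Outcome values over d=0..9: [1, 1, 1, 1, 1, -1, 0, 0, 0, 0]
Σy = 4, Σy² = 6, M = 10
μ = 4/10 = 2/5,  σ² = 6/10 − (2/5)² = 11/25
E[X_9] = 19 + 9·(2/5) = 113/5


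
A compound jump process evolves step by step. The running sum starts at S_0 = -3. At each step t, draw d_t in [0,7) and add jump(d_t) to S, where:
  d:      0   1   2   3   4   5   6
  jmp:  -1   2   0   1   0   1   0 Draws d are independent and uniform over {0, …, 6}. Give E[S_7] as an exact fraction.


Outcome values over d=0..6: [-1, 2, 0, 1, 0, 1, 0]
Σy = 3, Σy² = 7, M = 7
μ = 3/7 = 3/7,  σ² = 7/7 − (3/7)² = 40/49
E[S_7] = -3 + 7·(3/7) = 0

0


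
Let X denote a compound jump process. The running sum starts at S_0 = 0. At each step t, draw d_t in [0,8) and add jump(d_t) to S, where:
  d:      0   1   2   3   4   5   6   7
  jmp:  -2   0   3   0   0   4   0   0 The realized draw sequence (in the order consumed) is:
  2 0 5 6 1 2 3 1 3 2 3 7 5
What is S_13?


t=0: S=0, d=2, jump=3, S_1=3
t=1: S=3, d=0, jump=-2, S_2=1
t=2: S=1, d=5, jump=4, S_3=5
t=3: S=5, d=6, jump=0, S_4=5
t=4: S=5, d=1, jump=0, S_5=5
t=5: S=5, d=2, jump=3, S_6=8
t=6: S=8, d=3, jump=0, S_7=8
t=7: S=8, d=1, jump=0, S_8=8
t=8: S=8, d=3, jump=0, S_9=8
t=9: S=8, d=2, jump=3, S_10=11
t=10: S=11, d=3, jump=0, S_11=11
t=11: S=11, d=7, jump=0, S_12=11
t=12: S=11, d=5, jump=4, S_13=15

15


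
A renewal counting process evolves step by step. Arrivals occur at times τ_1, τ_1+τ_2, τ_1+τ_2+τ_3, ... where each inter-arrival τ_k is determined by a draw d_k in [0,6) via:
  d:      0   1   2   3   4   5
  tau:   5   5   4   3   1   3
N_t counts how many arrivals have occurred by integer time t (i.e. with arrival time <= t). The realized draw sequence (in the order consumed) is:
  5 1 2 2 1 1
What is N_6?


1

draw d_1=5: τ_1=3, arrival time A_1=3
draw d_2=1: τ_2=5, arrival time A_2=8
draw d_3=2: τ_3=4, arrival time A_3=12
draw d_4=2: τ_4=4, arrival time A_4=16
draw d_5=1: τ_5=5, arrival time A_5=21
draw d_6=1: τ_6=5, arrival time A_6=26
N_t over t=0..6: 0:0 1:0 2:0 3:1 4:1 5:1 6:1


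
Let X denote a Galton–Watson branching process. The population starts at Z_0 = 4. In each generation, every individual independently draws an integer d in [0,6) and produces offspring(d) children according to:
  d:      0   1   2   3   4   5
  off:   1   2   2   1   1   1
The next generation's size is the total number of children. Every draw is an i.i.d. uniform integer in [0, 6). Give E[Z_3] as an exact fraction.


256/27

Outcome values over d=0..5: [1, 2, 2, 1, 1, 1]
Σy = 8, Σy² = 12, M = 6
μ = 8/6 = 4/3,  σ² = 12/6 − (4/3)² = 2/9
E[Z_0] = 4
E[Z_1] = 4/3·E[Z_0] = 16/3
E[Z_2] = 4/3·E[Z_1] = 64/9
E[Z_3] = 4/3·E[Z_2] = 256/27


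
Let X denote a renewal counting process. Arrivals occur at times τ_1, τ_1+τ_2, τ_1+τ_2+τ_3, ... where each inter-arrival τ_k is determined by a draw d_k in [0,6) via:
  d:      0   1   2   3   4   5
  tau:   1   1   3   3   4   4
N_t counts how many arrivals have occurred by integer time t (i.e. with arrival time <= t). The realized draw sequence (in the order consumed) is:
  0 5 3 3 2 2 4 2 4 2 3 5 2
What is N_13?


draw d_1=0: τ_1=1, arrival time A_1=1
draw d_2=5: τ_2=4, arrival time A_2=5
draw d_3=3: τ_3=3, arrival time A_3=8
draw d_4=3: τ_4=3, arrival time A_4=11
draw d_5=2: τ_5=3, arrival time A_5=14
draw d_6=2: τ_6=3, arrival time A_6=17
draw d_7=4: τ_7=4, arrival time A_7=21
draw d_8=2: τ_8=3, arrival time A_8=24
draw d_9=4: τ_9=4, arrival time A_9=28
draw d_10=2: τ_10=3, arrival time A_10=31
draw d_11=3: τ_11=3, arrival time A_11=34
draw d_12=5: τ_12=4, arrival time A_12=38
draw d_13=2: τ_13=3, arrival time A_13=41
N_t over t=0..13: 0:0 1:1 2:1 3:1 4:1 5:2 6:2 7:2 8:3 9:3 10:3 11:4 12:4 13:4

4


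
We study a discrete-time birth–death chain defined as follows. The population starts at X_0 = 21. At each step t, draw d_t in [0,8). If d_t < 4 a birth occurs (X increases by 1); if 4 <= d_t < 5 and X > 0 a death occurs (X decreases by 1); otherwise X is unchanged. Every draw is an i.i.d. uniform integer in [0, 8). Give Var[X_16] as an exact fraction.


31/4

X can drop by at most 1 per step and X_0 = 21 > T = 16, so X_t >= 21 − t >= 5 > 0 for every t <= 16: the floor at 0 (the 'and X > 0' condition) never binds. Hence X_16 = X_0 + Σ_{t<16} Y_t with i.i.d. increments Y_t = y(d_t) ∈ {+1, −1, 0}.
Outcome values over d=0..7: [1, 1, 1, 1, -1, 0, 0, 0]
Σy = 3, Σy² = 5, M = 8
μ = 3/8 = 3/8,  σ² = 5/8 − (3/8)² = 31/64
Independent increments: Var[X_16] = 16·σ² = 16·(31/64) = 31/4


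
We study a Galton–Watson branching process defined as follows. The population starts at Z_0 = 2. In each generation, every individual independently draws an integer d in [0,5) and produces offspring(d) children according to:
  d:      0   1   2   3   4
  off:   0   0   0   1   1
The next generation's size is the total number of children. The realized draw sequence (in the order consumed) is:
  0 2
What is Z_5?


0

gen 0: Z_0=2, draws=[0, 2], offspring=[0, 0], Z_1=0
gen 1: Z_1=0, draws=[], offspring=[], Z_2=0
gen 2: Z_2=0, draws=[], offspring=[], Z_3=0
gen 3: Z_3=0, draws=[], offspring=[], Z_4=0
gen 4: Z_4=0, draws=[], offspring=[], Z_5=0


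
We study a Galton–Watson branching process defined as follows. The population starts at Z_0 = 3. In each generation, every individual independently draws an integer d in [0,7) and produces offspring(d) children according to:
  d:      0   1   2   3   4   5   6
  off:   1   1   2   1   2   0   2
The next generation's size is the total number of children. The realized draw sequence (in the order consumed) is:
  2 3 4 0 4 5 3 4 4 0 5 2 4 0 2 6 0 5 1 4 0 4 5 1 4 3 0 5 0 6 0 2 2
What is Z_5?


gen 0: Z_0=3, draws=[2, 3, 4], offspring=[2, 1, 2], Z_1=5
gen 1: Z_1=5, draws=[0, 4, 5, 3, 4], offspring=[1, 2, 0, 1, 2], Z_2=6
gen 2: Z_2=6, draws=[4, 0, 5, 2, 4, 0], offspring=[2, 1, 0, 2, 2, 1], Z_3=8
gen 3: Z_3=8, draws=[2, 6, 0, 5, 1, 4, 0, 4], offspring=[2, 2, 1, 0, 1, 2, 1, 2], Z_4=11
gen 4: Z_4=11, draws=[5, 1, 4, 3, 0, 5, 0, 6, 0, 2, 2], offspring=[0, 1, 2, 1, 1, 0, 1, 2, 1, 2, 2], Z_5=13

13


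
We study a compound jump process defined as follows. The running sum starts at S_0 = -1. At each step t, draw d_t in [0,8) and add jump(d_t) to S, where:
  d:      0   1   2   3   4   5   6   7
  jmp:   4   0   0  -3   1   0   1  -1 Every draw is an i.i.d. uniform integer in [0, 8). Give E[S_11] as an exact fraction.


Outcome values over d=0..7: [4, 0, 0, -3, 1, 0, 1, -1]
Σy = 2, Σy² = 28, M = 8
μ = 2/8 = 1/4,  σ² = 28/8 − (1/4)² = 55/16
E[S_11] = -1 + 11·(1/4) = 7/4

7/4


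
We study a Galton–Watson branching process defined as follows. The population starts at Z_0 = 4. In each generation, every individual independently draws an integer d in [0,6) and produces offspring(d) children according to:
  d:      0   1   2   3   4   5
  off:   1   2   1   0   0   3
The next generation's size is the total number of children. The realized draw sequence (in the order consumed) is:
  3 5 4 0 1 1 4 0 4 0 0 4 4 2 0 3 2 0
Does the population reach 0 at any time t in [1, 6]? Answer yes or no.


gen 0: Z_0=4, draws=[3, 5, 4, 0], offspring=[0, 3, 0, 1], Z_1=4
gen 1: Z_1=4, draws=[1, 1, 4, 0], offspring=[2, 2, 0, 1], Z_2=5
gen 2: Z_2=5, draws=[4, 0, 0, 4, 4], offspring=[0, 1, 1, 0, 0], Z_3=2
gen 3: Z_3=2, draws=[2, 0], offspring=[1, 1], Z_4=2
gen 4: Z_4=2, draws=[3, 2], offspring=[0, 1], Z_5=1
gen 5: Z_5=1, draws=[0], offspring=[1], Z_6=1

no


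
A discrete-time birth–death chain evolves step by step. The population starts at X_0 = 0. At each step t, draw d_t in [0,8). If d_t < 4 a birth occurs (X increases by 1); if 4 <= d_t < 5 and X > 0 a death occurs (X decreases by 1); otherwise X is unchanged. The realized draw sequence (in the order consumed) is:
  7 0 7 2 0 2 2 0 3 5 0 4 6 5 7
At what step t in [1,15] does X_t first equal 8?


11

t=0: X=0, d=7 → hold, X_1=0
t=1: X=0, d=0 → birth, X_2=1
t=2: X=1, d=7 → hold, X_3=1
t=3: X=1, d=2 → birth, X_4=2
t=4: X=2, d=0 → birth, X_5=3
t=5: X=3, d=2 → birth, X_6=4
t=6: X=4, d=2 → birth, X_7=5
t=7: X=5, d=0 → birth, X_8=6
t=8: X=6, d=3 → birth, X_9=7
t=9: X=7, d=5 → hold, X_10=7
t=10: X=7, d=0 → birth, X_11=8
t=11: X=8, d=4 → death, X_12=7
t=12: X=7, d=6 → hold, X_13=7
t=13: X=7, d=5 → hold, X_14=7
t=14: X=7, d=7 → hold, X_15=7


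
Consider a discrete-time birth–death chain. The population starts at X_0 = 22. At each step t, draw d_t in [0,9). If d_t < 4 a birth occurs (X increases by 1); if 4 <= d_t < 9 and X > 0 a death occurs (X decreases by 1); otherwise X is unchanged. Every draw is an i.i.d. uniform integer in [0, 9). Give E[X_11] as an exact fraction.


187/9

X can drop by at most 1 per step and X_0 = 22 > T = 11, so X_t >= 22 − t >= 11 > 0 for every t <= 11: the floor at 0 (the 'and X > 0' condition) never binds. Hence X_11 = X_0 + Σ_{t<11} Y_t with i.i.d. increments Y_t = y(d_t) ∈ {+1, −1, 0}.
Outcome values over d=0..8: [1, 1, 1, 1, -1, -1, -1, -1, -1]
Σy = -1, Σy² = 9, M = 9
μ = -1/9 = -1/9,  σ² = 9/9 − (-1/9)² = 80/81
E[X_11] = 22 + 11·(-1/9) = 187/9


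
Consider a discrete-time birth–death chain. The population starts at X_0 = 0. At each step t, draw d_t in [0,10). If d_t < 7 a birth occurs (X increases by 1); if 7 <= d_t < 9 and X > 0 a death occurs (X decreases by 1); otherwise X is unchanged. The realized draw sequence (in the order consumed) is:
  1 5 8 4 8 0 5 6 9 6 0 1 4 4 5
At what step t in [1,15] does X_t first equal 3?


t=0: X=0, d=1 → birth, X_1=1
t=1: X=1, d=5 → birth, X_2=2
t=2: X=2, d=8 → death, X_3=1
t=3: X=1, d=4 → birth, X_4=2
t=4: X=2, d=8 → death, X_5=1
t=5: X=1, d=0 → birth, X_6=2
t=6: X=2, d=5 → birth, X_7=3
t=7: X=3, d=6 → birth, X_8=4
t=8: X=4, d=9 → hold, X_9=4
t=9: X=4, d=6 → birth, X_10=5
t=10: X=5, d=0 → birth, X_11=6
t=11: X=6, d=1 → birth, X_12=7
t=12: X=7, d=4 → birth, X_13=8
t=13: X=8, d=4 → birth, X_14=9
t=14: X=9, d=5 → birth, X_15=10

7


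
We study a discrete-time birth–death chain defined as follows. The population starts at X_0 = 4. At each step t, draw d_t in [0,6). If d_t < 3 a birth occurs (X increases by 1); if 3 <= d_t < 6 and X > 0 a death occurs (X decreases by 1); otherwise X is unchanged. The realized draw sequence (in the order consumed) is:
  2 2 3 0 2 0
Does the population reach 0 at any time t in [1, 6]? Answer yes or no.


t=0: X=4, d=2 → birth, X_1=5
t=1: X=5, d=2 → birth, X_2=6
t=2: X=6, d=3 → death, X_3=5
t=3: X=5, d=0 → birth, X_4=6
t=4: X=6, d=2 → birth, X_5=7
t=5: X=7, d=0 → birth, X_6=8

no


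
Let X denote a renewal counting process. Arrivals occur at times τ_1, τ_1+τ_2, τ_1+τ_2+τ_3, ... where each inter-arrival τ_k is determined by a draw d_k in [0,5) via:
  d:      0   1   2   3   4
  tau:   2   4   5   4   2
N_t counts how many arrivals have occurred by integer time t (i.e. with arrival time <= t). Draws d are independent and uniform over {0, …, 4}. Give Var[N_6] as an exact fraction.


Inter-arrival values over d=0..4: [2, 4, 5, 4, 2]
Each d has probability 1/5, so the pmf of τ is: f(2) = 2/5, f(4) = 2/5, f(5) = 1/5
Let p_n(j) = P(N_n = j), with p_0 = [1]. Condition on τ_1: p_n(0) = P(τ > n), and for j >= 1, p_n(j) = Σ_{k<=n} f(k)·p_{n−k}(j−1)
p_1 = [1]  (j = 0)
p_2 = [3/5, 2/5]  (j = 0..1)
p_3 = [3/5, 2/5]  (j = 0..1)
p_4 = [1/5, 16/25, 4/25]  (j = 0..2)
p_5 = [0, 21/25, 4/25]  (j = 0..2)
p_6 = [0, 13/25, 52/125, 8/125]  (j = 0..3)
E[N_6] = Σ j·p_6(j) = 193/125;  E[N_6²] = Σ j²·p_6(j) = 69/25
Var[N_6] = 69/25 − (193/125)² = 5876/15625

5876/15625


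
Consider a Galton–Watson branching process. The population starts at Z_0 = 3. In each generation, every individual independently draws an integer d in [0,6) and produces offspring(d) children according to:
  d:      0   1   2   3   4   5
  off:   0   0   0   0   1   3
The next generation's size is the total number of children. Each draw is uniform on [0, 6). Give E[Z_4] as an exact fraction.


Outcome values over d=0..5: [0, 0, 0, 0, 1, 3]
Σy = 4, Σy² = 10, M = 6
μ = 4/6 = 2/3,  σ² = 10/6 − (2/3)² = 11/9
E[Z_0] = 3
E[Z_1] = 2/3·E[Z_0] = 2
E[Z_2] = 2/3·E[Z_1] = 4/3
E[Z_3] = 2/3·E[Z_2] = 8/9
E[Z_4] = 2/3·E[Z_3] = 16/27

16/27


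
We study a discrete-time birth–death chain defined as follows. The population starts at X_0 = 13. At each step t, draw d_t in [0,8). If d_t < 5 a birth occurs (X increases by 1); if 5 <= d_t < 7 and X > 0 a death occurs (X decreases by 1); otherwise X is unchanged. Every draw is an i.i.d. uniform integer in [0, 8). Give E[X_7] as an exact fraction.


125/8

X can drop by at most 1 per step and X_0 = 13 > T = 7, so X_t >= 13 − t >= 6 > 0 for every t <= 7: the floor at 0 (the 'and X > 0' condition) never binds. Hence X_7 = X_0 + Σ_{t<7} Y_t with i.i.d. increments Y_t = y(d_t) ∈ {+1, −1, 0}.
Outcome values over d=0..7: [1, 1, 1, 1, 1, -1, -1, 0]
Σy = 3, Σy² = 7, M = 8
μ = 3/8 = 3/8,  σ² = 7/8 − (3/8)² = 47/64
E[X_7] = 13 + 7·(3/8) = 125/8


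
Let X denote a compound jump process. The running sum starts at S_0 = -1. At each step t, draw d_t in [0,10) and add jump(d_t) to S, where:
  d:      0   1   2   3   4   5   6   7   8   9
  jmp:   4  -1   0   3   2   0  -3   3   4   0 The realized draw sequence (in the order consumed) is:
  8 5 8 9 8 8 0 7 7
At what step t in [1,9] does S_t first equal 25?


9

t=0: S=-1, d=8, jump=4, S_1=3
t=1: S=3, d=5, jump=0, S_2=3
t=2: S=3, d=8, jump=4, S_3=7
t=3: S=7, d=9, jump=0, S_4=7
t=4: S=7, d=8, jump=4, S_5=11
t=5: S=11, d=8, jump=4, S_6=15
t=6: S=15, d=0, jump=4, S_7=19
t=7: S=19, d=7, jump=3, S_8=22
t=8: S=22, d=7, jump=3, S_9=25


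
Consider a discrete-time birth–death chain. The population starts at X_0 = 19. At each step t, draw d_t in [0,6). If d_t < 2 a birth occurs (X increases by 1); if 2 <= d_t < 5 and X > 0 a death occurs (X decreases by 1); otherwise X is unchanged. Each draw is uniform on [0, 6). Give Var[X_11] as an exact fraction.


X can drop by at most 1 per step and X_0 = 19 > T = 11, so X_t >= 19 − t >= 8 > 0 for every t <= 11: the floor at 0 (the 'and X > 0' condition) never binds. Hence X_11 = X_0 + Σ_{t<11} Y_t with i.i.d. increments Y_t = y(d_t) ∈ {+1, −1, 0}.
Outcome values over d=0..5: [1, 1, -1, -1, -1, 0]
Σy = -1, Σy² = 5, M = 6
μ = -1/6 = -1/6,  σ² = 5/6 − (-1/6)² = 29/36
Independent increments: Var[X_11] = 11·σ² = 11·(29/36) = 319/36

319/36


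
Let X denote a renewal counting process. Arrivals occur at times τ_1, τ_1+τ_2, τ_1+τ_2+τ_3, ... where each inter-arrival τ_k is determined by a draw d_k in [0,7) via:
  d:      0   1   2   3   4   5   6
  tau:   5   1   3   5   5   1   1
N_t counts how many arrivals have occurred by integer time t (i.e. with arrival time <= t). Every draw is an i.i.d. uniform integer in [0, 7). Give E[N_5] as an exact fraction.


25408/16807

Inter-arrival values over d=0..6: [5, 1, 3, 5, 5, 1, 1]
Each d has probability 1/7, so the pmf of τ is: f(1) = 3/7, f(3) = 1/7, f(5) = 3/7
Renewal equation for m(n) = E[N_n]: condition on τ_1 = k (if k <= n, one arrival plus a fresh copy on the remaining n−k steps): m(n) = F(n) + Σ_{k<=n} f(k)·m(n−k), where F(n) = P(τ <= n) and m(0) = 0
m(1) = F(1) = 3/7
m(2) = F(2) + f(1)·m(1) = 3/7 + 3/7·3/7 = 30/49
m(3) = F(3) + f(1)·m(2) = 4/7 + 3/7·30/49 = 286/343
m(4) = F(4) + f(1)·m(3) + f(3)·m(1) = 4/7 + 3/7·286/343 + 1/7·3/7 = 2377/2401
m(5) = F(5) + f(1)·m(4) + f(3)·m(2) = 1 + 3/7·2377/2401 + 1/7·30/49 = 25408/16807
E[N_5] = m(5) = 25408/16807


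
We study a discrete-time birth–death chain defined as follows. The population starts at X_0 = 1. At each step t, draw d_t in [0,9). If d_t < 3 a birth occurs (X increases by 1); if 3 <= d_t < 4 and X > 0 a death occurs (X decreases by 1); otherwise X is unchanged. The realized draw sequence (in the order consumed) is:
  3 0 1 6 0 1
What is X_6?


t=0: X=1, d=3 → death, X_1=0
t=1: X=0, d=0 → birth, X_2=1
t=2: X=1, d=1 → birth, X_3=2
t=3: X=2, d=6 → hold, X_4=2
t=4: X=2, d=0 → birth, X_5=3
t=5: X=3, d=1 → birth, X_6=4

4


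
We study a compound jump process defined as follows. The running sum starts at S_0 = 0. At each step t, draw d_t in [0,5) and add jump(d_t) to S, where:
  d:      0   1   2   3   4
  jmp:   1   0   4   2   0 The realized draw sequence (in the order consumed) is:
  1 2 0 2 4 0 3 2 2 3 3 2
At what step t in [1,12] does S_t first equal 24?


11

t=0: S=0, d=1, jump=0, S_1=0
t=1: S=0, d=2, jump=4, S_2=4
t=2: S=4, d=0, jump=1, S_3=5
t=3: S=5, d=2, jump=4, S_4=9
t=4: S=9, d=4, jump=0, S_5=9
t=5: S=9, d=0, jump=1, S_6=10
t=6: S=10, d=3, jump=2, S_7=12
t=7: S=12, d=2, jump=4, S_8=16
t=8: S=16, d=2, jump=4, S_9=20
t=9: S=20, d=3, jump=2, S_10=22
t=10: S=22, d=3, jump=2, S_11=24
t=11: S=24, d=2, jump=4, S_12=28


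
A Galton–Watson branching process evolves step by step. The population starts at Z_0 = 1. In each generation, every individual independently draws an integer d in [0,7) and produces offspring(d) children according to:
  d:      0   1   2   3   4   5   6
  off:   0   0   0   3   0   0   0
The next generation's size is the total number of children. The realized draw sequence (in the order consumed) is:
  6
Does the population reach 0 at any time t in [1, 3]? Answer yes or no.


gen 0: Z_0=1, draws=[6], offspring=[0], Z_1=0
gen 1: Z_1=0, draws=[], offspring=[], Z_2=0
gen 2: Z_2=0, draws=[], offspring=[], Z_3=0

yes


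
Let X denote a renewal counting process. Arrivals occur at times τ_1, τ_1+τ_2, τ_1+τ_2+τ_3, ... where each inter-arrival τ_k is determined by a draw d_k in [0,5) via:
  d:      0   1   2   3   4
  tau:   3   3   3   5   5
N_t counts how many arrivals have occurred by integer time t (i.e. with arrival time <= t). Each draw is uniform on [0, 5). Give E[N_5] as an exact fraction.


1

Inter-arrival values over d=0..4: [3, 3, 3, 5, 5]
Each d has probability 1/5, so the pmf of τ is: f(3) = 3/5, f(5) = 2/5
Renewal equation for m(n) = E[N_n]: condition on τ_1 = k (if k <= n, one arrival plus a fresh copy on the remaining n−k steps): m(n) = F(n) + Σ_{k<=n} f(k)·m(n−k), where F(n) = P(τ <= n) and m(0) = 0
m(1) = F(1) = 0
m(2) = F(2) = 0
m(3) = F(3) = 3/5
m(4) = F(4) = 3/5
m(5) = F(5) = 1
E[N_5] = m(5) = 1


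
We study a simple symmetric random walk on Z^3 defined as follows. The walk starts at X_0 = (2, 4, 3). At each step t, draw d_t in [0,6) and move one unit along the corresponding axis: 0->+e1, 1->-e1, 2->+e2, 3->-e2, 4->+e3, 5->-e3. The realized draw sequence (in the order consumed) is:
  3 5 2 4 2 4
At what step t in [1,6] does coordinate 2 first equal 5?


t=0: X=(2, 4, 3), d=3 → -e2, X_1=(2, 3, 3)
t=1: X=(2, 3, 3), d=5 → -e3, X_2=(2, 3, 2)
t=2: X=(2, 3, 2), d=2 → +e2, X_3=(2, 4, 2)
t=3: X=(2, 4, 2), d=4 → +e3, X_4=(2, 4, 3)
t=4: X=(2, 4, 3), d=2 → +e2, X_5=(2, 5, 3)
t=5: X=(2, 5, 3), d=4 → +e3, X_6=(2, 5, 4)

5


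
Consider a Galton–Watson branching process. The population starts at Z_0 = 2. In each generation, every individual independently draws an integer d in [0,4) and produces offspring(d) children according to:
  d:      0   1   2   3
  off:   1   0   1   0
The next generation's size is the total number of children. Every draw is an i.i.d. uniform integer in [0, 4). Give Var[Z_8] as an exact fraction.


Outcome values over d=0..3: [1, 0, 1, 0]
Σy = 2, Σy² = 2, M = 4
μ = 2/4 = 1/2,  σ² = 2/4 − (1/2)² = 1/4
V_0 = 0, E_0 = 2
V_1 = 1/4·E_0 + (1/2)²·V_0 = 1/2;  E_1 = 1
V_2 = 1/4·E_1 + (1/2)²·V_1 = 3/8;  E_2 = 1/2
V_3 = 1/4·E_2 + (1/2)²·V_2 = 7/32;  E_3 = 1/4
V_4 = 1/4·E_3 + (1/2)²·V_3 = 15/128;  E_4 = 1/8
V_5 = 1/4·E_4 + (1/2)²·V_4 = 31/512;  E_5 = 1/16
V_6 = 1/4·E_5 + (1/2)²·V_5 = 63/2048;  E_6 = 1/32
V_7 = 1/4·E_6 + (1/2)²·V_6 = 127/8192;  E_7 = 1/64
V_8 = 1/4·E_7 + (1/2)²·V_7 = 255/32768;  E_8 = 1/128

255/32768


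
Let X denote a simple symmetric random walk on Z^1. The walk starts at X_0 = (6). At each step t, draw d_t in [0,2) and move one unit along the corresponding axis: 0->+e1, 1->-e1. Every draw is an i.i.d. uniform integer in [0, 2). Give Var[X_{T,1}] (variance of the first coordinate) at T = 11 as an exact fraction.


Outcome values over d=0..1: [1, -1]
Σy = 0, Σy² = 2, M = 2
μ = 0/2 = 0,  σ² = 2/2 − (0)² = 1
Independent increments: Var[X_11] = 11·σ² = 11·(1) = 11

11


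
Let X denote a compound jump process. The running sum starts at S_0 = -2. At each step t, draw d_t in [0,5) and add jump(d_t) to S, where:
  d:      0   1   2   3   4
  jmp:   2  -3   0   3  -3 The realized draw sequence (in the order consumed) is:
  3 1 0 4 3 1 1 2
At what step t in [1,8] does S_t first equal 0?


3

t=0: S=-2, d=3, jump=3, S_1=1
t=1: S=1, d=1, jump=-3, S_2=-2
t=2: S=-2, d=0, jump=2, S_3=0
t=3: S=0, d=4, jump=-3, S_4=-3
t=4: S=-3, d=3, jump=3, S_5=0
t=5: S=0, d=1, jump=-3, S_6=-3
t=6: S=-3, d=1, jump=-3, S_7=-6
t=7: S=-6, d=2, jump=0, S_8=-6


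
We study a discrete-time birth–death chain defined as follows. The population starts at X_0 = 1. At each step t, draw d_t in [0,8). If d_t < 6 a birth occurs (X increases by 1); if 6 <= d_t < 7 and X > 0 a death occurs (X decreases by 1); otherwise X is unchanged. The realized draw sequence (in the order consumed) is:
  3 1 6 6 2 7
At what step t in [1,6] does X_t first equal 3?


t=0: X=1, d=3 → birth, X_1=2
t=1: X=2, d=1 → birth, X_2=3
t=2: X=3, d=6 → death, X_3=2
t=3: X=2, d=6 → death, X_4=1
t=4: X=1, d=2 → birth, X_5=2
t=5: X=2, d=7 → hold, X_6=2

2


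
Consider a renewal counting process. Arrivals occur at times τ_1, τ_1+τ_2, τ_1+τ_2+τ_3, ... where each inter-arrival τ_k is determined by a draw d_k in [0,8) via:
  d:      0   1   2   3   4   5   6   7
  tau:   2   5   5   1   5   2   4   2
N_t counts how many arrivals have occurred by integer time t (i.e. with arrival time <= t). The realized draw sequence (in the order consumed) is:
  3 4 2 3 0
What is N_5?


draw d_1=3: τ_1=1, arrival time A_1=1
draw d_2=4: τ_2=5, arrival time A_2=6
draw d_3=2: τ_3=5, arrival time A_3=11
draw d_4=3: τ_4=1, arrival time A_4=12
draw d_5=0: τ_5=2, arrival time A_5=14
N_t over t=0..5: 0:0 1:1 2:1 3:1 4:1 5:1

1


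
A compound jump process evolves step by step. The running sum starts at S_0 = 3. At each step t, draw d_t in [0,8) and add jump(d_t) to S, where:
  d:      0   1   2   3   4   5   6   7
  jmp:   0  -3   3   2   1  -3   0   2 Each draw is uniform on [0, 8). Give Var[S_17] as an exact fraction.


1207/16

Outcome values over d=0..7: [0, -3, 3, 2, 1, -3, 0, 2]
Σy = 2, Σy² = 36, M = 8
μ = 2/8 = 1/4,  σ² = 36/8 − (1/4)² = 71/16
Independent increments: Var[S_17] = 17·σ² = 17·(71/16) = 1207/16


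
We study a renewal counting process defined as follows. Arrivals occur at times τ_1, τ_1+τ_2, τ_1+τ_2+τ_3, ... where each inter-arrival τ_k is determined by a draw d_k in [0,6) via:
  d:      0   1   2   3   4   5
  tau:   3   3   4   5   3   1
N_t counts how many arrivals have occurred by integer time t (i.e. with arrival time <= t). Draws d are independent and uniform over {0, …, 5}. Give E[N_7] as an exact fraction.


542095/279936

Inter-arrival values over d=0..5: [3, 3, 4, 5, 3, 1]
Each d has probability 1/6, so the pmf of τ is: f(1) = 1/6, f(3) = 1/2, f(4) = 1/6, f(5) = 1/6
Renewal equation for m(n) = E[N_n]: condition on τ_1 = k (if k <= n, one arrival plus a fresh copy on the remaining n−k steps): m(n) = F(n) + Σ_{k<=n} f(k)·m(n−k), where F(n) = P(τ <= n) and m(0) = 0
m(1) = F(1) = 1/6
m(2) = F(2) + f(1)·m(1) = 1/6 + 1/6·1/6 = 7/36
m(3) = F(3) + f(1)·m(2) = 2/3 + 1/6·7/36 = 151/216
m(4) = F(4) + f(1)·m(3) + f(3)·m(1) = 5/6 + 1/6·151/216 + 1/2·1/6 = 1339/1296
m(5) = F(5) + f(1)·m(4) + f(3)·m(2) + f(4)·m(1) = 1 + 1/6·1339/1296 + 1/2·7/36 + 1/6·1/6 = 10087/7776
m(6) = F(6) + f(1)·m(5) + f(3)·m(3) + f(4)·m(2) + f(5)·m(1) = 1 + 1/6·10087/7776 + 1/2·151/216 + 1/6·7/36 + 1/6·1/6 = 75859/46656
m(7) = F(7) + f(1)·m(6) + f(3)·m(4) + f(4)·m(3) + f(5)·m(2) = 1 + 1/6·75859/46656 + 1/2·1339/1296 + 1/6·151/216 + 1/6·7/36 = 542095/279936
E[N_7] = m(7) = 542095/279936


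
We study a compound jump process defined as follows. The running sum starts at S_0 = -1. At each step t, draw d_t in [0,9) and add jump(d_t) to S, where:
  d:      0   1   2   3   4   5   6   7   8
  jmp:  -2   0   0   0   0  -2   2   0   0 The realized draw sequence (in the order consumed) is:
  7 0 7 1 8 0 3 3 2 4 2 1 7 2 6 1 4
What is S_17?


t=0: S=-1, d=7, jump=0, S_1=-1
t=1: S=-1, d=0, jump=-2, S_2=-3
t=2: S=-3, d=7, jump=0, S_3=-3
t=3: S=-3, d=1, jump=0, S_4=-3
t=4: S=-3, d=8, jump=0, S_5=-3
t=5: S=-3, d=0, jump=-2, S_6=-5
t=6: S=-5, d=3, jump=0, S_7=-5
t=7: S=-5, d=3, jump=0, S_8=-5
t=8: S=-5, d=2, jump=0, S_9=-5
t=9: S=-5, d=4, jump=0, S_10=-5
t=10: S=-5, d=2, jump=0, S_11=-5
t=11: S=-5, d=1, jump=0, S_12=-5
t=12: S=-5, d=7, jump=0, S_13=-5
t=13: S=-5, d=2, jump=0, S_14=-5
t=14: S=-5, d=6, jump=2, S_15=-3
t=15: S=-3, d=1, jump=0, S_16=-3
t=16: S=-3, d=4, jump=0, S_17=-3

-3


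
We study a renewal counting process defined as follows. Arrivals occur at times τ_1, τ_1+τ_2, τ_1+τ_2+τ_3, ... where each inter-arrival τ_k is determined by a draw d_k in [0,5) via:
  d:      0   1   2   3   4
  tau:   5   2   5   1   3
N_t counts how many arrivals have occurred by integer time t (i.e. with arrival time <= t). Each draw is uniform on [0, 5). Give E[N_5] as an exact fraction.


Inter-arrival values over d=0..4: [5, 2, 5, 1, 3]
Each d has probability 1/5, so the pmf of τ is: f(1) = 1/5, f(2) = 1/5, f(3) = 1/5, f(5) = 2/5
Renewal equation for m(n) = E[N_n]: condition on τ_1 = k (if k <= n, one arrival plus a fresh copy on the remaining n−k steps): m(n) = F(n) + Σ_{k<=n} f(k)·m(n−k), where F(n) = P(τ <= n) and m(0) = 0
m(1) = F(1) = 1/5
m(2) = F(2) + f(1)·m(1) = 2/5 + 1/5·1/5 = 11/25
m(3) = F(3) + f(1)·m(2) + f(2)·m(1) = 3/5 + 1/5·11/25 + 1/5·1/5 = 91/125
m(4) = F(4) + f(1)·m(3) + f(2)·m(2) + f(3)·m(1) = 3/5 + 1/5·91/125 + 1/5·11/25 + 1/5·1/5 = 546/625
m(5) = F(5) + f(1)·m(4) + f(2)·m(3) + f(3)·m(2) = 1 + 1/5·546/625 + 1/5·91/125 + 1/5·11/25 = 4401/3125
E[N_5] = m(5) = 4401/3125

4401/3125


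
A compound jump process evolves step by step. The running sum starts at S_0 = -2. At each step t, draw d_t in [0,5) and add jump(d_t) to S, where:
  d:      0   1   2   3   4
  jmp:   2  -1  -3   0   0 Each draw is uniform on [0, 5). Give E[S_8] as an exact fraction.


Outcome values over d=0..4: [2, -1, -3, 0, 0]
Σy = -2, Σy² = 14, M = 5
μ = -2/5 = -2/5,  σ² = 14/5 − (-2/5)² = 66/25
E[S_8] = -2 + 8·(-2/5) = -26/5

-26/5


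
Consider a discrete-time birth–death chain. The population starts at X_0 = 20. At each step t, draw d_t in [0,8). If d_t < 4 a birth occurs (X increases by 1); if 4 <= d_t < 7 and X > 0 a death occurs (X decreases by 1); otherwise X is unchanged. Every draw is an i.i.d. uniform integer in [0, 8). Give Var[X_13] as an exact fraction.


X can drop by at most 1 per step and X_0 = 20 > T = 13, so X_t >= 20 − t >= 7 > 0 for every t <= 13: the floor at 0 (the 'and X > 0' condition) never binds. Hence X_13 = X_0 + Σ_{t<13} Y_t with i.i.d. increments Y_t = y(d_t) ∈ {+1, −1, 0}.
Outcome values over d=0..7: [1, 1, 1, 1, -1, -1, -1, 0]
Σy = 1, Σy² = 7, M = 8
μ = 1/8 = 1/8,  σ² = 7/8 − (1/8)² = 55/64
Independent increments: Var[X_13] = 13·σ² = 13·(55/64) = 715/64

715/64


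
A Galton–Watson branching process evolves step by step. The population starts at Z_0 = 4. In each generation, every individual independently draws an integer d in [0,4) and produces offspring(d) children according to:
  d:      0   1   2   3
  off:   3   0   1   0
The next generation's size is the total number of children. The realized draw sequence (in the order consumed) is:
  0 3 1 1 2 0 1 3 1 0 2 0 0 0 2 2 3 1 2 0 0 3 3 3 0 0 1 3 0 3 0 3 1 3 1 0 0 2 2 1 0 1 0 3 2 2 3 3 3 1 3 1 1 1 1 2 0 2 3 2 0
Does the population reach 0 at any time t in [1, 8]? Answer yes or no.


no

gen 0: Z_0=4, draws=[0, 3, 1, 1], offspring=[3, 0, 0, 0], Z_1=3
gen 1: Z_1=3, draws=[2, 0, 1], offspring=[1, 3, 0], Z_2=4
gen 2: Z_2=4, draws=[3, 1, 0, 2], offspring=[0, 0, 3, 1], Z_3=4
gen 3: Z_3=4, draws=[0, 0, 0, 2], offspring=[3, 3, 3, 1], Z_4=10
gen 4: Z_4=10, draws=[2, 3, 1, 2, 0, 0, 3, 3, 3, 0], offspring=[1, 0, 0, 1, 3, 3, 0, 0, 0, 3], Z_5=11
gen 5: Z_5=11, draws=[0, 1, 3, 0, 3, 0, 3, 1, 3, 1, 0], offspring=[3, 0, 0, 3, 0, 3, 0, 0, 0, 0, 3], Z_6=12
gen 6: Z_6=12, draws=[0, 2, 2, 1, 0, 1, 0, 3, 2, 2, 3, 3], offspring=[3, 1, 1, 0, 3, 0, 3, 0, 1, 1, 0, 0], Z_7=13
gen 7: Z_7=13, draws=[3, 1, 3, 1, 1, 1, 1, 2, 0, 2, 3, 2, 0], offspring=[0, 0, 0, 0, 0, 0, 0, 1, 3, 1, 0, 1, 3], Z_8=9


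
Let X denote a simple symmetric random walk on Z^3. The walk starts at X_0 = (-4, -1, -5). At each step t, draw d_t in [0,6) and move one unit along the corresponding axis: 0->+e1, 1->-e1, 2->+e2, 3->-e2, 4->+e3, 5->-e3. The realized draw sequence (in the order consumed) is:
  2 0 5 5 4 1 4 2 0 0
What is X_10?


t=0: X=(-4, -1, -5), d=2 → +e2, X_1=(-4, 0, -5)
t=1: X=(-4, 0, -5), d=0 → +e1, X_2=(-3, 0, -5)
t=2: X=(-3, 0, -5), d=5 → -e3, X_3=(-3, 0, -6)
t=3: X=(-3, 0, -6), d=5 → -e3, X_4=(-3, 0, -7)
t=4: X=(-3, 0, -7), d=4 → +e3, X_5=(-3, 0, -6)
t=5: X=(-3, 0, -6), d=1 → -e1, X_6=(-4, 0, -6)
t=6: X=(-4, 0, -6), d=4 → +e3, X_7=(-4, 0, -5)
t=7: X=(-4, 0, -5), d=2 → +e2, X_8=(-4, 1, -5)
t=8: X=(-4, 1, -5), d=0 → +e1, X_9=(-3, 1, -5)
t=9: X=(-3, 1, -5), d=0 → +e1, X_10=(-2, 1, -5)

(-2, 1, -5)


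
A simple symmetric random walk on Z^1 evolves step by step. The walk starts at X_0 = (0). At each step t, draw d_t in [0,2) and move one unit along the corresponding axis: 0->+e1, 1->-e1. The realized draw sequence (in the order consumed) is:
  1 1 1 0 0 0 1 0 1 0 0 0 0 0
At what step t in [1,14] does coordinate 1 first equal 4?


14

t=0: X=(0), d=1 → -e1, X_1=(-1)
t=1: X=(-1), d=1 → -e1, X_2=(-2)
t=2: X=(-2), d=1 → -e1, X_3=(-3)
t=3: X=(-3), d=0 → +e1, X_4=(-2)
t=4: X=(-2), d=0 → +e1, X_5=(-1)
t=5: X=(-1), d=0 → +e1, X_6=(0)
t=6: X=(0), d=1 → -e1, X_7=(-1)
t=7: X=(-1), d=0 → +e1, X_8=(0)
t=8: X=(0), d=1 → -e1, X_9=(-1)
t=9: X=(-1), d=0 → +e1, X_10=(0)
t=10: X=(0), d=0 → +e1, X_11=(1)
t=11: X=(1), d=0 → +e1, X_12=(2)
t=12: X=(2), d=0 → +e1, X_13=(3)
t=13: X=(3), d=0 → +e1, X_14=(4)


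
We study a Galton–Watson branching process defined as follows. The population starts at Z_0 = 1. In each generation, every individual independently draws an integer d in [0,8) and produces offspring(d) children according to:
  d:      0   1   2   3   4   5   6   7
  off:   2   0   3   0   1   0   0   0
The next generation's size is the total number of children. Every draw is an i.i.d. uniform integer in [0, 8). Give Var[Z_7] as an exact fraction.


196642647/268435456

Outcome values over d=0..7: [2, 0, 3, 0, 1, 0, 0, 0]
Σy = 6, Σy² = 14, M = 8
μ = 6/8 = 3/4,  σ² = 14/8 − (3/4)² = 19/16
V_0 = 0, E_0 = 1
V_1 = 19/16·E_0 + (3/4)²·V_0 = 19/16;  E_1 = 3/4
V_2 = 19/16·E_1 + (3/4)²·V_1 = 399/256;  E_2 = 9/16
V_3 = 19/16·E_2 + (3/4)²·V_2 = 6327/4096;  E_3 = 27/64
V_4 = 19/16·E_3 + (3/4)²·V_3 = 89775/65536;  E_4 = 81/256
V_5 = 19/16·E_4 + (3/4)²·V_4 = 1201959/1048576;  E_5 = 243/1024
V_6 = 19/16·E_5 + (3/4)²·V_5 = 15545439/16777216;  E_6 = 729/4096
V_7 = 19/16·E_6 + (3/4)²·V_6 = 196642647/268435456;  E_7 = 2187/16384


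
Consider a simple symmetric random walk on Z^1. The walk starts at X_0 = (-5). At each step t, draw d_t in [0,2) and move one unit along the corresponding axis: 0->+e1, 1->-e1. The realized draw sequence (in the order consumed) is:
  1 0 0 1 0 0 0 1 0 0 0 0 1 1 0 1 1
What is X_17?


(-2)

t=0: X=(-5), d=1 → -e1, X_1=(-6)
t=1: X=(-6), d=0 → +e1, X_2=(-5)
t=2: X=(-5), d=0 → +e1, X_3=(-4)
t=3: X=(-4), d=1 → -e1, X_4=(-5)
t=4: X=(-5), d=0 → +e1, X_5=(-4)
t=5: X=(-4), d=0 → +e1, X_6=(-3)
t=6: X=(-3), d=0 → +e1, X_7=(-2)
t=7: X=(-2), d=1 → -e1, X_8=(-3)
t=8: X=(-3), d=0 → +e1, X_9=(-2)
t=9: X=(-2), d=0 → +e1, X_10=(-1)
t=10: X=(-1), d=0 → +e1, X_11=(0)
t=11: X=(0), d=0 → +e1, X_12=(1)
t=12: X=(1), d=1 → -e1, X_13=(0)
t=13: X=(0), d=1 → -e1, X_14=(-1)
t=14: X=(-1), d=0 → +e1, X_15=(0)
t=15: X=(0), d=1 → -e1, X_16=(-1)
t=16: X=(-1), d=1 → -e1, X_17=(-2)


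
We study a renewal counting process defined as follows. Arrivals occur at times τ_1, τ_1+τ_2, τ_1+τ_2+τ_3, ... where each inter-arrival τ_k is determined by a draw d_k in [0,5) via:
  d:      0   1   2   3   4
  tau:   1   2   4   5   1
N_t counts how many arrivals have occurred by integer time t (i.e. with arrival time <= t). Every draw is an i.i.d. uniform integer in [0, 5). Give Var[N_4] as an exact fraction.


Inter-arrival values over d=0..4: [1, 2, 4, 5, 1]
Each d has probability 1/5, so the pmf of τ is: f(1) = 2/5, f(2) = 1/5, f(4) = 1/5, f(5) = 1/5
Let p_n(j) = P(N_n = j), with p_0 = [1]. Condition on τ_1: p_n(0) = P(τ > n), and for j >= 1, p_n(j) = Σ_{k<=n} f(k)·p_{n−k}(j−1)
p_1 = [3/5, 2/5]  (j = 0..1)
p_2 = [2/5, 11/25, 4/25]  (j = 0..2)
p_3 = [2/5, 7/25, 32/125, 8/125]  (j = 0..3)
p_4 = [1/5, 11/25, 1/5, 84/625, 16/625]  (j = 0..4)
E[N_4] = Σ j·p_4(j) = 841/625;  E[N_4²] = Σ j²·p_4(j) = 1787/625
Var[N_4] = 1787/625 − (841/625)² = 409594/390625

409594/390625


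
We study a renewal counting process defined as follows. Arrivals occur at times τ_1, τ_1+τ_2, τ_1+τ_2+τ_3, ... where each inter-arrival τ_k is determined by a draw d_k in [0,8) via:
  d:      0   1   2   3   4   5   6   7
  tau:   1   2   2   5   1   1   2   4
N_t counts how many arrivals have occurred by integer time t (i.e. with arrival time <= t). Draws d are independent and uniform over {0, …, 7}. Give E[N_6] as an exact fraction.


Inter-arrival values over d=0..7: [1, 2, 2, 5, 1, 1, 2, 4]
Each d has probability 1/8, so the pmf of τ is: f(1) = 3/8, f(2) = 3/8, f(4) = 1/8, f(5) = 1/8
Renewal equation for m(n) = E[N_n]: condition on τ_1 = k (if k <= n, one arrival plus a fresh copy on the remaining n−k steps): m(n) = F(n) + Σ_{k<=n} f(k)·m(n−k), where F(n) = P(τ <= n) and m(0) = 0
m(1) = F(1) = 3/8
m(2) = F(2) + f(1)·m(1) = 3/4 + 3/8·3/8 = 57/64
m(3) = F(3) + f(1)·m(2) + f(2)·m(1) = 3/4 + 3/8·57/64 + 3/8·3/8 = 627/512
m(4) = F(4) + f(1)·m(3) + f(2)·m(2) = 7/8 + 3/8·627/512 + 3/8·57/64 = 6833/4096
m(5) = F(5) + f(1)·m(4) + f(2)·m(3) + f(4)·m(1) = 1 + 3/8·6833/4096 + 3/8·627/512 + 1/8·3/8 = 69851/32768
m(6) = F(6) + f(1)·m(5) + f(2)·m(4) + f(4)·m(2) + f(5)·m(1) = 1 + 3/8·69851/32768 + 3/8·6833/4096 + 1/8·57/64 + 1/8·3/8 = 677161/262144
E[N_6] = m(6) = 677161/262144

677161/262144
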